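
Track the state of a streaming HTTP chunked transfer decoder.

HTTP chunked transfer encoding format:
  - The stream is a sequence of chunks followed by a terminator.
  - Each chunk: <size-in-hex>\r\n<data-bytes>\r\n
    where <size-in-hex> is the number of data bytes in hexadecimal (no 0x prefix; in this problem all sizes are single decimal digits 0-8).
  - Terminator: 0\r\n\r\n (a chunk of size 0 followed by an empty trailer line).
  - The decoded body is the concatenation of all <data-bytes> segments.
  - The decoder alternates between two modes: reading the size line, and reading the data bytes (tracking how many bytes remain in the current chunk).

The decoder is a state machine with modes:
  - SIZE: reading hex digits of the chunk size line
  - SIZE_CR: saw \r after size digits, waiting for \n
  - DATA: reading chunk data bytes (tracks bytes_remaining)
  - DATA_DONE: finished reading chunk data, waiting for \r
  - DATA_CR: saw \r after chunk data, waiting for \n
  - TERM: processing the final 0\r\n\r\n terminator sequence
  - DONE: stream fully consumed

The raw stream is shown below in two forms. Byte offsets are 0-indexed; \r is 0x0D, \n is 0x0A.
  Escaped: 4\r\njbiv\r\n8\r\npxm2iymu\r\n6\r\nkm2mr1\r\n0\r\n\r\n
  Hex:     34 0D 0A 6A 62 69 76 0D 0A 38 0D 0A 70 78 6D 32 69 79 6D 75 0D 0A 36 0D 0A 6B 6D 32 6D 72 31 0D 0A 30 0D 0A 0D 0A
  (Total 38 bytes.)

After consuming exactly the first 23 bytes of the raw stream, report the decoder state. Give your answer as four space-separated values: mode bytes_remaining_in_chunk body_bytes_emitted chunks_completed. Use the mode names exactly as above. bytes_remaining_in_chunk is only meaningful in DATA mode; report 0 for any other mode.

Answer: SIZE 0 12 2

Derivation:
Byte 0 = '4': mode=SIZE remaining=0 emitted=0 chunks_done=0
Byte 1 = 0x0D: mode=SIZE_CR remaining=0 emitted=0 chunks_done=0
Byte 2 = 0x0A: mode=DATA remaining=4 emitted=0 chunks_done=0
Byte 3 = 'j': mode=DATA remaining=3 emitted=1 chunks_done=0
Byte 4 = 'b': mode=DATA remaining=2 emitted=2 chunks_done=0
Byte 5 = 'i': mode=DATA remaining=1 emitted=3 chunks_done=0
Byte 6 = 'v': mode=DATA_DONE remaining=0 emitted=4 chunks_done=0
Byte 7 = 0x0D: mode=DATA_CR remaining=0 emitted=4 chunks_done=0
Byte 8 = 0x0A: mode=SIZE remaining=0 emitted=4 chunks_done=1
Byte 9 = '8': mode=SIZE remaining=0 emitted=4 chunks_done=1
Byte 10 = 0x0D: mode=SIZE_CR remaining=0 emitted=4 chunks_done=1
Byte 11 = 0x0A: mode=DATA remaining=8 emitted=4 chunks_done=1
Byte 12 = 'p': mode=DATA remaining=7 emitted=5 chunks_done=1
Byte 13 = 'x': mode=DATA remaining=6 emitted=6 chunks_done=1
Byte 14 = 'm': mode=DATA remaining=5 emitted=7 chunks_done=1
Byte 15 = '2': mode=DATA remaining=4 emitted=8 chunks_done=1
Byte 16 = 'i': mode=DATA remaining=3 emitted=9 chunks_done=1
Byte 17 = 'y': mode=DATA remaining=2 emitted=10 chunks_done=1
Byte 18 = 'm': mode=DATA remaining=1 emitted=11 chunks_done=1
Byte 19 = 'u': mode=DATA_DONE remaining=0 emitted=12 chunks_done=1
Byte 20 = 0x0D: mode=DATA_CR remaining=0 emitted=12 chunks_done=1
Byte 21 = 0x0A: mode=SIZE remaining=0 emitted=12 chunks_done=2
Byte 22 = '6': mode=SIZE remaining=0 emitted=12 chunks_done=2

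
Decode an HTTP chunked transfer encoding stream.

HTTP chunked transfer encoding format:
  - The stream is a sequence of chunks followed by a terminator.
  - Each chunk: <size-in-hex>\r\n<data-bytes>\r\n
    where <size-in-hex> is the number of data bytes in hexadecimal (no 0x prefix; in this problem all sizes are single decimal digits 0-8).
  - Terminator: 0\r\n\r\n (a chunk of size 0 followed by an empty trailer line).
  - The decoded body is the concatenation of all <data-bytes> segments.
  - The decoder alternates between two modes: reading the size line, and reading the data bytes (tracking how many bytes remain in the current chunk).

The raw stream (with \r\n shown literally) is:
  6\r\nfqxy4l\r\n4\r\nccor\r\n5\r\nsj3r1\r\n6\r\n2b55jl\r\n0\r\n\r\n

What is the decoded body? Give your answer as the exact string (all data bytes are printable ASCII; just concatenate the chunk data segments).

Chunk 1: stream[0..1]='6' size=0x6=6, data at stream[3..9]='fqxy4l' -> body[0..6], body so far='fqxy4l'
Chunk 2: stream[11..12]='4' size=0x4=4, data at stream[14..18]='ccor' -> body[6..10], body so far='fqxy4lccor'
Chunk 3: stream[20..21]='5' size=0x5=5, data at stream[23..28]='sj3r1' -> body[10..15], body so far='fqxy4lccorsj3r1'
Chunk 4: stream[30..31]='6' size=0x6=6, data at stream[33..39]='2b55jl' -> body[15..21], body so far='fqxy4lccorsj3r12b55jl'
Chunk 5: stream[41..42]='0' size=0 (terminator). Final body='fqxy4lccorsj3r12b55jl' (21 bytes)

Answer: fqxy4lccorsj3r12b55jl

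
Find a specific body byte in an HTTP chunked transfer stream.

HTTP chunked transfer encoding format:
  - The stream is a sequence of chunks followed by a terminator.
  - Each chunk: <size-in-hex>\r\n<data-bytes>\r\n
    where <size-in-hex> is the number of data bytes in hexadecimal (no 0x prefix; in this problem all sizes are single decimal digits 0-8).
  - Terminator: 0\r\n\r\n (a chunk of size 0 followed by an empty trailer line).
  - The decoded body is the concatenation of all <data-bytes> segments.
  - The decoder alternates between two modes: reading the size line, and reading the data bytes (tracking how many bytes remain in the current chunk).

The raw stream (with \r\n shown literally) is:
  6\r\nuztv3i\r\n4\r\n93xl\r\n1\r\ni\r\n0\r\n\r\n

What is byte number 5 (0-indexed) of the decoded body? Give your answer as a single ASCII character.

Chunk 1: stream[0..1]='6' size=0x6=6, data at stream[3..9]='uztv3i' -> body[0..6], body so far='uztv3i'
Chunk 2: stream[11..12]='4' size=0x4=4, data at stream[14..18]='93xl' -> body[6..10], body so far='uztv3i93xl'
Chunk 3: stream[20..21]='1' size=0x1=1, data at stream[23..24]='i' -> body[10..11], body so far='uztv3i93xli'
Chunk 4: stream[26..27]='0' size=0 (terminator). Final body='uztv3i93xli' (11 bytes)
Body byte 5 = 'i'

Answer: i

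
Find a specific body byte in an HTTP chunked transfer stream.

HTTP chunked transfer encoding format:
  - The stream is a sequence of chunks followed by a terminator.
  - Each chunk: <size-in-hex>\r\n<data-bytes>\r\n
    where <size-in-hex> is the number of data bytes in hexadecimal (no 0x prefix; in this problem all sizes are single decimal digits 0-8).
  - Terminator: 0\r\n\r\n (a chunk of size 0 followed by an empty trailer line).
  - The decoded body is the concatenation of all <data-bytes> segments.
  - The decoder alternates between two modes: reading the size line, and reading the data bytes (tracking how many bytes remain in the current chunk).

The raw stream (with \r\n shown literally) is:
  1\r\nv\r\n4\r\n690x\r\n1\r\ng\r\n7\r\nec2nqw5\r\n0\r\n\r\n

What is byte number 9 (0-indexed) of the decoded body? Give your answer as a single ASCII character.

Chunk 1: stream[0..1]='1' size=0x1=1, data at stream[3..4]='v' -> body[0..1], body so far='v'
Chunk 2: stream[6..7]='4' size=0x4=4, data at stream[9..13]='690x' -> body[1..5], body so far='v690x'
Chunk 3: stream[15..16]='1' size=0x1=1, data at stream[18..19]='g' -> body[5..6], body so far='v690xg'
Chunk 4: stream[21..22]='7' size=0x7=7, data at stream[24..31]='ec2nqw5' -> body[6..13], body so far='v690xgec2nqw5'
Chunk 5: stream[33..34]='0' size=0 (terminator). Final body='v690xgec2nqw5' (13 bytes)
Body byte 9 = 'n'

Answer: n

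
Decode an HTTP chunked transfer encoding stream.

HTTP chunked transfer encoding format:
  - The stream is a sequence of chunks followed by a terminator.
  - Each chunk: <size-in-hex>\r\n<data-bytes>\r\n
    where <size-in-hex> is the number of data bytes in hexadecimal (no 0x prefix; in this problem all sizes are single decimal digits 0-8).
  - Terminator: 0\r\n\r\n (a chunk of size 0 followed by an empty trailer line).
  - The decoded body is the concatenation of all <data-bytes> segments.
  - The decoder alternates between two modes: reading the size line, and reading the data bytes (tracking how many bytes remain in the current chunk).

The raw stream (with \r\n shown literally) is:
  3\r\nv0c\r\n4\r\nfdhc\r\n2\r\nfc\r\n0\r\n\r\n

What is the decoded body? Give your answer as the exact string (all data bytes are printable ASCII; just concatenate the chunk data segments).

Answer: v0cfdhcfc

Derivation:
Chunk 1: stream[0..1]='3' size=0x3=3, data at stream[3..6]='v0c' -> body[0..3], body so far='v0c'
Chunk 2: stream[8..9]='4' size=0x4=4, data at stream[11..15]='fdhc' -> body[3..7], body so far='v0cfdhc'
Chunk 3: stream[17..18]='2' size=0x2=2, data at stream[20..22]='fc' -> body[7..9], body so far='v0cfdhcfc'
Chunk 4: stream[24..25]='0' size=0 (terminator). Final body='v0cfdhcfc' (9 bytes)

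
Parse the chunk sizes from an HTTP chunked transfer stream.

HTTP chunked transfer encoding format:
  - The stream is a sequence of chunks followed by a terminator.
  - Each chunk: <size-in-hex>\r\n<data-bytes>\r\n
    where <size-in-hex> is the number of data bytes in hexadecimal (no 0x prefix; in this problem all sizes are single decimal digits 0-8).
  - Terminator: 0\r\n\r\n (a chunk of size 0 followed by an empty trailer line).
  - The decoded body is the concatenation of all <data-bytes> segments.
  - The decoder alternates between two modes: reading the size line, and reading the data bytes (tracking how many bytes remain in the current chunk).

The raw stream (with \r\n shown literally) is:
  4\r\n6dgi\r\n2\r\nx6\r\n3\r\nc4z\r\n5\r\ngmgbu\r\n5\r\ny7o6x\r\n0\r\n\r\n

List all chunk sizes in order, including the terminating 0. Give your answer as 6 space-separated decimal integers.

Answer: 4 2 3 5 5 0

Derivation:
Chunk 1: stream[0..1]='4' size=0x4=4, data at stream[3..7]='6dgi' -> body[0..4], body so far='6dgi'
Chunk 2: stream[9..10]='2' size=0x2=2, data at stream[12..14]='x6' -> body[4..6], body so far='6dgix6'
Chunk 3: stream[16..17]='3' size=0x3=3, data at stream[19..22]='c4z' -> body[6..9], body so far='6dgix6c4z'
Chunk 4: stream[24..25]='5' size=0x5=5, data at stream[27..32]='gmgbu' -> body[9..14], body so far='6dgix6c4zgmgbu'
Chunk 5: stream[34..35]='5' size=0x5=5, data at stream[37..42]='y7o6x' -> body[14..19], body so far='6dgix6c4zgmgbuy7o6x'
Chunk 6: stream[44..45]='0' size=0 (terminator). Final body='6dgix6c4zgmgbuy7o6x' (19 bytes)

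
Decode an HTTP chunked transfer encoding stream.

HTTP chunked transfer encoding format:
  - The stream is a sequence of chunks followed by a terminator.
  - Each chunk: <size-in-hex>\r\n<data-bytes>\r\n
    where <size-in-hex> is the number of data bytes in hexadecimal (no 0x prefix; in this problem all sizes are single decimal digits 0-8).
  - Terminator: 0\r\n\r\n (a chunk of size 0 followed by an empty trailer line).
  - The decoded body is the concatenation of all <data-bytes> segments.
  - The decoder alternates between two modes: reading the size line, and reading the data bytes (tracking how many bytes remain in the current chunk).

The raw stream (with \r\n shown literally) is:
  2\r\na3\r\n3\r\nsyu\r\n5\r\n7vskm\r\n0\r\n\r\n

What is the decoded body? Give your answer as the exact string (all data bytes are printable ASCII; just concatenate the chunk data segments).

Chunk 1: stream[0..1]='2' size=0x2=2, data at stream[3..5]='a3' -> body[0..2], body so far='a3'
Chunk 2: stream[7..8]='3' size=0x3=3, data at stream[10..13]='syu' -> body[2..5], body so far='a3syu'
Chunk 3: stream[15..16]='5' size=0x5=5, data at stream[18..23]='7vskm' -> body[5..10], body so far='a3syu7vskm'
Chunk 4: stream[25..26]='0' size=0 (terminator). Final body='a3syu7vskm' (10 bytes)

Answer: a3syu7vskm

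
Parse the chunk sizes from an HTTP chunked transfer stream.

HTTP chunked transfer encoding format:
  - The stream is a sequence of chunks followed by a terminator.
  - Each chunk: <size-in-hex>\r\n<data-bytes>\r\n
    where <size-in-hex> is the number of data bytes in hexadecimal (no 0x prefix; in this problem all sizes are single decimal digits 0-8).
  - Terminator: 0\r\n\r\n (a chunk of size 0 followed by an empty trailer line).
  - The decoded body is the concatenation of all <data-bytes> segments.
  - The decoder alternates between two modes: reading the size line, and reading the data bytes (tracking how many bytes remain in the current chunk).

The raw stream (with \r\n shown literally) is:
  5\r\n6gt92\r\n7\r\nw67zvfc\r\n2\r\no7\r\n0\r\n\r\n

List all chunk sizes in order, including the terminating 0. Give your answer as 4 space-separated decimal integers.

Answer: 5 7 2 0

Derivation:
Chunk 1: stream[0..1]='5' size=0x5=5, data at stream[3..8]='6gt92' -> body[0..5], body so far='6gt92'
Chunk 2: stream[10..11]='7' size=0x7=7, data at stream[13..20]='w67zvfc' -> body[5..12], body so far='6gt92w67zvfc'
Chunk 3: stream[22..23]='2' size=0x2=2, data at stream[25..27]='o7' -> body[12..14], body so far='6gt92w67zvfco7'
Chunk 4: stream[29..30]='0' size=0 (terminator). Final body='6gt92w67zvfco7' (14 bytes)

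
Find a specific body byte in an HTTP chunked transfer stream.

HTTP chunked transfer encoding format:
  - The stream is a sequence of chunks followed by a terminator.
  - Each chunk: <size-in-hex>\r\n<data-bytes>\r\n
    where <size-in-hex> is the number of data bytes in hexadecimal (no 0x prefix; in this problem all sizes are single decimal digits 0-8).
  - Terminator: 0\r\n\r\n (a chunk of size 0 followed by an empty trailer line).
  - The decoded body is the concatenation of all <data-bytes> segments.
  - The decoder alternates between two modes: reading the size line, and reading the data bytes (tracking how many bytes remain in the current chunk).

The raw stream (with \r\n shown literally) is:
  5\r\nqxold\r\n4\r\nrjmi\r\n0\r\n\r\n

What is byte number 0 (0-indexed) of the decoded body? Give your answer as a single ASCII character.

Chunk 1: stream[0..1]='5' size=0x5=5, data at stream[3..8]='qxold' -> body[0..5], body so far='qxold'
Chunk 2: stream[10..11]='4' size=0x4=4, data at stream[13..17]='rjmi' -> body[5..9], body so far='qxoldrjmi'
Chunk 3: stream[19..20]='0' size=0 (terminator). Final body='qxoldrjmi' (9 bytes)
Body byte 0 = 'q'

Answer: q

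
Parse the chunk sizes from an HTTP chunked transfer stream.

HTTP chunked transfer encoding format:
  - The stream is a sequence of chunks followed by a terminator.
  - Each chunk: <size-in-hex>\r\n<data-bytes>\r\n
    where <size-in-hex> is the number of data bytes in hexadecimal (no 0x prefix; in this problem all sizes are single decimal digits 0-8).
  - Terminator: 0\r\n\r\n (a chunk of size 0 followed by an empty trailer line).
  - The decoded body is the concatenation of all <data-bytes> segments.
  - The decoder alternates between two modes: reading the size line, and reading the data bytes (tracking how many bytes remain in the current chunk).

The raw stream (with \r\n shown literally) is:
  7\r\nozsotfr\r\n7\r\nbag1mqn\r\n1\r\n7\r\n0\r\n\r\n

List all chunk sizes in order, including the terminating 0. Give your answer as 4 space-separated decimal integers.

Chunk 1: stream[0..1]='7' size=0x7=7, data at stream[3..10]='ozsotfr' -> body[0..7], body so far='ozsotfr'
Chunk 2: stream[12..13]='7' size=0x7=7, data at stream[15..22]='bag1mqn' -> body[7..14], body so far='ozsotfrbag1mqn'
Chunk 3: stream[24..25]='1' size=0x1=1, data at stream[27..28]='7' -> body[14..15], body so far='ozsotfrbag1mqn7'
Chunk 4: stream[30..31]='0' size=0 (terminator). Final body='ozsotfrbag1mqn7' (15 bytes)

Answer: 7 7 1 0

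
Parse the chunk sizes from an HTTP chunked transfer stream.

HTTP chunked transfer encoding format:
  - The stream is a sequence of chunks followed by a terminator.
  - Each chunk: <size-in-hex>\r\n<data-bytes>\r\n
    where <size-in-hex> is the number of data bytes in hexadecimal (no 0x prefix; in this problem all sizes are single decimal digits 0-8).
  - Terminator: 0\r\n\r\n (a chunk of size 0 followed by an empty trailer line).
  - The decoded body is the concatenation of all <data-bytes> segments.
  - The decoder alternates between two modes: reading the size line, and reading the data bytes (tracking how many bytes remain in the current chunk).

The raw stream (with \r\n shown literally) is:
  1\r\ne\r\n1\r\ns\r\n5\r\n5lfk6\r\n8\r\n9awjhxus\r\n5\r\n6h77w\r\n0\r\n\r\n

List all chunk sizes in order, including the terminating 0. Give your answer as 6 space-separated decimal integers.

Answer: 1 1 5 8 5 0

Derivation:
Chunk 1: stream[0..1]='1' size=0x1=1, data at stream[3..4]='e' -> body[0..1], body so far='e'
Chunk 2: stream[6..7]='1' size=0x1=1, data at stream[9..10]='s' -> body[1..2], body so far='es'
Chunk 3: stream[12..13]='5' size=0x5=5, data at stream[15..20]='5lfk6' -> body[2..7], body so far='es5lfk6'
Chunk 4: stream[22..23]='8' size=0x8=8, data at stream[25..33]='9awjhxus' -> body[7..15], body so far='es5lfk69awjhxus'
Chunk 5: stream[35..36]='5' size=0x5=5, data at stream[38..43]='6h77w' -> body[15..20], body so far='es5lfk69awjhxus6h77w'
Chunk 6: stream[45..46]='0' size=0 (terminator). Final body='es5lfk69awjhxus6h77w' (20 bytes)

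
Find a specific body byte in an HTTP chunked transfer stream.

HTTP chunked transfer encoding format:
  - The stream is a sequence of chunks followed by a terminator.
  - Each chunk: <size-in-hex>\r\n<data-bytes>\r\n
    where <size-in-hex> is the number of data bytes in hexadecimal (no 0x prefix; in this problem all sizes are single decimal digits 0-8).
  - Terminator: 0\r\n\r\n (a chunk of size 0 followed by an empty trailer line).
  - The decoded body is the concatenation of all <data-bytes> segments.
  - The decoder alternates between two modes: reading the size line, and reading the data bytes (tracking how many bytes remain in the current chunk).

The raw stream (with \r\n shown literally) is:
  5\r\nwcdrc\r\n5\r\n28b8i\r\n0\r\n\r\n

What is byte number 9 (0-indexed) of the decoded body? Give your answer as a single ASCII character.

Answer: i

Derivation:
Chunk 1: stream[0..1]='5' size=0x5=5, data at stream[3..8]='wcdrc' -> body[0..5], body so far='wcdrc'
Chunk 2: stream[10..11]='5' size=0x5=5, data at stream[13..18]='28b8i' -> body[5..10], body so far='wcdrc28b8i'
Chunk 3: stream[20..21]='0' size=0 (terminator). Final body='wcdrc28b8i' (10 bytes)
Body byte 9 = 'i'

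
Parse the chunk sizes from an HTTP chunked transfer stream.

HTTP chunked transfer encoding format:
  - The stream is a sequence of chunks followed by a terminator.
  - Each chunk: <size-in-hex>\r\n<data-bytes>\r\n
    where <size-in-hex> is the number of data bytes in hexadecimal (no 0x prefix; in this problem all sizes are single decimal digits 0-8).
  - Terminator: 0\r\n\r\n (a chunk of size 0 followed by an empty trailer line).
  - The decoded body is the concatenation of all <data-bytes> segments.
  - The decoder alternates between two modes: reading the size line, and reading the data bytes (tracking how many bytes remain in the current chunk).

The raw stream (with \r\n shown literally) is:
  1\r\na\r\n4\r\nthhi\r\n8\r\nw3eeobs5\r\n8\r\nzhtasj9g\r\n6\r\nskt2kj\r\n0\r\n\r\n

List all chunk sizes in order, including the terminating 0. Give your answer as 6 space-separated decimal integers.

Answer: 1 4 8 8 6 0

Derivation:
Chunk 1: stream[0..1]='1' size=0x1=1, data at stream[3..4]='a' -> body[0..1], body so far='a'
Chunk 2: stream[6..7]='4' size=0x4=4, data at stream[9..13]='thhi' -> body[1..5], body so far='athhi'
Chunk 3: stream[15..16]='8' size=0x8=8, data at stream[18..26]='w3eeobs5' -> body[5..13], body so far='athhiw3eeobs5'
Chunk 4: stream[28..29]='8' size=0x8=8, data at stream[31..39]='zhtasj9g' -> body[13..21], body so far='athhiw3eeobs5zhtasj9g'
Chunk 5: stream[41..42]='6' size=0x6=6, data at stream[44..50]='skt2kj' -> body[21..27], body so far='athhiw3eeobs5zhtasj9gskt2kj'
Chunk 6: stream[52..53]='0' size=0 (terminator). Final body='athhiw3eeobs5zhtasj9gskt2kj' (27 bytes)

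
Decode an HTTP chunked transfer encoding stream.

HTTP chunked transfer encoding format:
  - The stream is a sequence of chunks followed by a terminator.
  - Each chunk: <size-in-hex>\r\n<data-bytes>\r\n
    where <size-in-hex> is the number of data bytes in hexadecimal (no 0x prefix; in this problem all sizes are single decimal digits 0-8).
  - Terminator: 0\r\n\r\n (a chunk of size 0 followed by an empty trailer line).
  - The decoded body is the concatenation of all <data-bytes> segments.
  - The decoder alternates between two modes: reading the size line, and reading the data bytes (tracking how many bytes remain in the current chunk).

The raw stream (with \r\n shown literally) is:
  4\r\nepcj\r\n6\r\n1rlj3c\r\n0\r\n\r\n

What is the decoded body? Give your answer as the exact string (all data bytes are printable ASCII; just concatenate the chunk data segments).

Answer: epcj1rlj3c

Derivation:
Chunk 1: stream[0..1]='4' size=0x4=4, data at stream[3..7]='epcj' -> body[0..4], body so far='epcj'
Chunk 2: stream[9..10]='6' size=0x6=6, data at stream[12..18]='1rlj3c' -> body[4..10], body so far='epcj1rlj3c'
Chunk 3: stream[20..21]='0' size=0 (terminator). Final body='epcj1rlj3c' (10 bytes)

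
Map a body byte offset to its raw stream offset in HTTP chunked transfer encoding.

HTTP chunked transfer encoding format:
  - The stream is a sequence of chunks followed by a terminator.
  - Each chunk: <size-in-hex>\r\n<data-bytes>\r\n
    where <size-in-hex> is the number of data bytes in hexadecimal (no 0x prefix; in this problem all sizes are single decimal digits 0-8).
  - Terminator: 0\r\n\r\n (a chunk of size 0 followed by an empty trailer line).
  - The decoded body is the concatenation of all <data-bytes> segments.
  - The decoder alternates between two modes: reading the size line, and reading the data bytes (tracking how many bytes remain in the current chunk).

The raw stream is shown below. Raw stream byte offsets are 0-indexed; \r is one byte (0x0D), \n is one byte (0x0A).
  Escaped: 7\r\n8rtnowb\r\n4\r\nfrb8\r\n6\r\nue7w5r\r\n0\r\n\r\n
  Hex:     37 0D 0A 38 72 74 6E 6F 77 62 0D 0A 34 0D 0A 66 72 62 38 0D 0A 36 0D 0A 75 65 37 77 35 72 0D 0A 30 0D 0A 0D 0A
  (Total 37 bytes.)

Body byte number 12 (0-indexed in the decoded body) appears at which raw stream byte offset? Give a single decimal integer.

Answer: 25

Derivation:
Chunk 1: stream[0..1]='7' size=0x7=7, data at stream[3..10]='8rtnowb' -> body[0..7], body so far='8rtnowb'
Chunk 2: stream[12..13]='4' size=0x4=4, data at stream[15..19]='frb8' -> body[7..11], body so far='8rtnowbfrb8'
Chunk 3: stream[21..22]='6' size=0x6=6, data at stream[24..30]='ue7w5r' -> body[11..17], body so far='8rtnowbfrb8ue7w5r'
Chunk 4: stream[32..33]='0' size=0 (terminator). Final body='8rtnowbfrb8ue7w5r' (17 bytes)
Body byte 12 at stream offset 25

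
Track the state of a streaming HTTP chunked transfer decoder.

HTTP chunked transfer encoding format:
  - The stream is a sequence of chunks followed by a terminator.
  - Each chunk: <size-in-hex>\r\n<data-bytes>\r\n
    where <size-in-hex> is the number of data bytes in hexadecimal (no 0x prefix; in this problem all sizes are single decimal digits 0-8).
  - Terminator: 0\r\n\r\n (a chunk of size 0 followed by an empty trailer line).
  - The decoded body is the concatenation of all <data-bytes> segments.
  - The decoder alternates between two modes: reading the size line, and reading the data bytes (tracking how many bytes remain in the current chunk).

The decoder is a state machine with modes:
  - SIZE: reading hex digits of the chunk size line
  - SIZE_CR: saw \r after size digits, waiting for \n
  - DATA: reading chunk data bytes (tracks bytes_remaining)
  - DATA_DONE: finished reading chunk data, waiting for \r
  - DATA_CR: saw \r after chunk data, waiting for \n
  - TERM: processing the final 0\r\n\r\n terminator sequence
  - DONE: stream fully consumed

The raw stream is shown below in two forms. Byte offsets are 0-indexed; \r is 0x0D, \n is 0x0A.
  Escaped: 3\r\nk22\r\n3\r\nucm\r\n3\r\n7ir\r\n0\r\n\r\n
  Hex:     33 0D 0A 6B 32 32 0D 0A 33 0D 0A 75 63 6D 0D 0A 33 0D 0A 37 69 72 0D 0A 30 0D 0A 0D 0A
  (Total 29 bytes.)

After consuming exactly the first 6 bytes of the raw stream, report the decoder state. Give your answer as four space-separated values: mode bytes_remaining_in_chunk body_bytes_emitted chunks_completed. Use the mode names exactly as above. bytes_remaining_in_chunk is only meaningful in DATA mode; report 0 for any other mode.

Byte 0 = '3': mode=SIZE remaining=0 emitted=0 chunks_done=0
Byte 1 = 0x0D: mode=SIZE_CR remaining=0 emitted=0 chunks_done=0
Byte 2 = 0x0A: mode=DATA remaining=3 emitted=0 chunks_done=0
Byte 3 = 'k': mode=DATA remaining=2 emitted=1 chunks_done=0
Byte 4 = '2': mode=DATA remaining=1 emitted=2 chunks_done=0
Byte 5 = '2': mode=DATA_DONE remaining=0 emitted=3 chunks_done=0

Answer: DATA_DONE 0 3 0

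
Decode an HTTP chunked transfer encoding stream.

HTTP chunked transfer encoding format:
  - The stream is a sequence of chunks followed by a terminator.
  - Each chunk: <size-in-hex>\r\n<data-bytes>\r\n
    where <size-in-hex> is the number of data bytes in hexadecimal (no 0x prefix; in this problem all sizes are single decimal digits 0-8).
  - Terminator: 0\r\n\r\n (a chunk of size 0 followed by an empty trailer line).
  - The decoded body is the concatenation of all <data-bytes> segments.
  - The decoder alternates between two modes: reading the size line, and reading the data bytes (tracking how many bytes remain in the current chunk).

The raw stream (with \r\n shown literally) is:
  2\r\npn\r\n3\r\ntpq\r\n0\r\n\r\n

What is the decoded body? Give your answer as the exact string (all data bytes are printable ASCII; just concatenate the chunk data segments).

Answer: pntpq

Derivation:
Chunk 1: stream[0..1]='2' size=0x2=2, data at stream[3..5]='pn' -> body[0..2], body so far='pn'
Chunk 2: stream[7..8]='3' size=0x3=3, data at stream[10..13]='tpq' -> body[2..5], body so far='pntpq'
Chunk 3: stream[15..16]='0' size=0 (terminator). Final body='pntpq' (5 bytes)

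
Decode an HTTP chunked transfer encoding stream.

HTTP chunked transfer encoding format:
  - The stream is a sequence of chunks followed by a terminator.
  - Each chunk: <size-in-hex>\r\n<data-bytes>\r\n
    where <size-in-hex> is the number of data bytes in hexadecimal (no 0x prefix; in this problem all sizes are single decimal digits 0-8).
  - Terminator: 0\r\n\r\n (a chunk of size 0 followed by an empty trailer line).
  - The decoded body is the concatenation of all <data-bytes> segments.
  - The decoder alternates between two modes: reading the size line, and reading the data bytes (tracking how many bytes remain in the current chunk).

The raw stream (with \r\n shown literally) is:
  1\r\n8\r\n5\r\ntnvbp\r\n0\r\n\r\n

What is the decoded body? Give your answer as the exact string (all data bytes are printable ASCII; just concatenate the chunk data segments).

Answer: 8tnvbp

Derivation:
Chunk 1: stream[0..1]='1' size=0x1=1, data at stream[3..4]='8' -> body[0..1], body so far='8'
Chunk 2: stream[6..7]='5' size=0x5=5, data at stream[9..14]='tnvbp' -> body[1..6], body so far='8tnvbp'
Chunk 3: stream[16..17]='0' size=0 (terminator). Final body='8tnvbp' (6 bytes)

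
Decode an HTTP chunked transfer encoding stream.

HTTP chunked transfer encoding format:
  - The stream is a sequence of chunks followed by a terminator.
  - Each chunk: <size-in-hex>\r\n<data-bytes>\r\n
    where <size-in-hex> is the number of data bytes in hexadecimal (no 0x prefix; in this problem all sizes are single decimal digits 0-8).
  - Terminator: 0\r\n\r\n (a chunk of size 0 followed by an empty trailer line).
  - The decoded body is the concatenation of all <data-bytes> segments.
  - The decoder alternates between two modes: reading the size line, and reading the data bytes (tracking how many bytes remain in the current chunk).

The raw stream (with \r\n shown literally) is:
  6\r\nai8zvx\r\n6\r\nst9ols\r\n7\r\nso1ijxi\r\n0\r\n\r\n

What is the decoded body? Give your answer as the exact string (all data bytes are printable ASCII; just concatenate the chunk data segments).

Chunk 1: stream[0..1]='6' size=0x6=6, data at stream[3..9]='ai8zvx' -> body[0..6], body so far='ai8zvx'
Chunk 2: stream[11..12]='6' size=0x6=6, data at stream[14..20]='st9ols' -> body[6..12], body so far='ai8zvxst9ols'
Chunk 3: stream[22..23]='7' size=0x7=7, data at stream[25..32]='so1ijxi' -> body[12..19], body so far='ai8zvxst9olsso1ijxi'
Chunk 4: stream[34..35]='0' size=0 (terminator). Final body='ai8zvxst9olsso1ijxi' (19 bytes)

Answer: ai8zvxst9olsso1ijxi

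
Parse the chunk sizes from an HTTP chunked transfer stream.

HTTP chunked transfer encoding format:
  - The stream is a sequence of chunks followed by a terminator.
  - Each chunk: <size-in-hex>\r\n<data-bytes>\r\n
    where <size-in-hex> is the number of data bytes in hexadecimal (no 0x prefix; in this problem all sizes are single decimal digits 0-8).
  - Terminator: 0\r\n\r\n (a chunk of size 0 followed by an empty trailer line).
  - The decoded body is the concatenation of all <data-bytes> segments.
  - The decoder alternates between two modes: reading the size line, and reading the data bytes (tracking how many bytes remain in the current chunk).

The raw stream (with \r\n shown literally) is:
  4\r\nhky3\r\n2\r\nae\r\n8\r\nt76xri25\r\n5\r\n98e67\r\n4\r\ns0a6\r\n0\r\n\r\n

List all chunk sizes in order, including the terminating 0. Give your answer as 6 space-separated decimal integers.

Answer: 4 2 8 5 4 0

Derivation:
Chunk 1: stream[0..1]='4' size=0x4=4, data at stream[3..7]='hky3' -> body[0..4], body so far='hky3'
Chunk 2: stream[9..10]='2' size=0x2=2, data at stream[12..14]='ae' -> body[4..6], body so far='hky3ae'
Chunk 3: stream[16..17]='8' size=0x8=8, data at stream[19..27]='t76xri25' -> body[6..14], body so far='hky3aet76xri25'
Chunk 4: stream[29..30]='5' size=0x5=5, data at stream[32..37]='98e67' -> body[14..19], body so far='hky3aet76xri2598e67'
Chunk 5: stream[39..40]='4' size=0x4=4, data at stream[42..46]='s0a6' -> body[19..23], body so far='hky3aet76xri2598e67s0a6'
Chunk 6: stream[48..49]='0' size=0 (terminator). Final body='hky3aet76xri2598e67s0a6' (23 bytes)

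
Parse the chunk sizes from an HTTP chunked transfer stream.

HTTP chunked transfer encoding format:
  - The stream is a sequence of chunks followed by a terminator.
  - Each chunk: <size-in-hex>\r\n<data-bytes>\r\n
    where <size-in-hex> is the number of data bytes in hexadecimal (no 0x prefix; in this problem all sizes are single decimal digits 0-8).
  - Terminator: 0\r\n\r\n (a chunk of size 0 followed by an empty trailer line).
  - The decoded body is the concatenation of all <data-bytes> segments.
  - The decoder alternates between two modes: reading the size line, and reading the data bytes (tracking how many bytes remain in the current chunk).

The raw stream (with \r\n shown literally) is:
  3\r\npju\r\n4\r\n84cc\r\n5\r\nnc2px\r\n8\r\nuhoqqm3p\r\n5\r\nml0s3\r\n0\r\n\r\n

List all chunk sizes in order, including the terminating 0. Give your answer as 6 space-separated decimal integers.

Chunk 1: stream[0..1]='3' size=0x3=3, data at stream[3..6]='pju' -> body[0..3], body so far='pju'
Chunk 2: stream[8..9]='4' size=0x4=4, data at stream[11..15]='84cc' -> body[3..7], body so far='pju84cc'
Chunk 3: stream[17..18]='5' size=0x5=5, data at stream[20..25]='nc2px' -> body[7..12], body so far='pju84ccnc2px'
Chunk 4: stream[27..28]='8' size=0x8=8, data at stream[30..38]='uhoqqm3p' -> body[12..20], body so far='pju84ccnc2pxuhoqqm3p'
Chunk 5: stream[40..41]='5' size=0x5=5, data at stream[43..48]='ml0s3' -> body[20..25], body so far='pju84ccnc2pxuhoqqm3pml0s3'
Chunk 6: stream[50..51]='0' size=0 (terminator). Final body='pju84ccnc2pxuhoqqm3pml0s3' (25 bytes)

Answer: 3 4 5 8 5 0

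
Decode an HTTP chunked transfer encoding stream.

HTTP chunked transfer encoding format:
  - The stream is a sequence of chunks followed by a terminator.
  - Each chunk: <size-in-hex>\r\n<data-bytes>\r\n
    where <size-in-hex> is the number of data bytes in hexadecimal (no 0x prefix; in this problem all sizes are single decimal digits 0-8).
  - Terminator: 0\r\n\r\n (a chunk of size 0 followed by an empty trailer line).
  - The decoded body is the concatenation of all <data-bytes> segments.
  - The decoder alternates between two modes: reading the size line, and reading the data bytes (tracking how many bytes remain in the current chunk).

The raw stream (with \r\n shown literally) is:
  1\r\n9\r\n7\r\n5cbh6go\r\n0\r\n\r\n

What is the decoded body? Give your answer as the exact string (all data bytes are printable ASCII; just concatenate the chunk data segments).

Chunk 1: stream[0..1]='1' size=0x1=1, data at stream[3..4]='9' -> body[0..1], body so far='9'
Chunk 2: stream[6..7]='7' size=0x7=7, data at stream[9..16]='5cbh6go' -> body[1..8], body so far='95cbh6go'
Chunk 3: stream[18..19]='0' size=0 (terminator). Final body='95cbh6go' (8 bytes)

Answer: 95cbh6go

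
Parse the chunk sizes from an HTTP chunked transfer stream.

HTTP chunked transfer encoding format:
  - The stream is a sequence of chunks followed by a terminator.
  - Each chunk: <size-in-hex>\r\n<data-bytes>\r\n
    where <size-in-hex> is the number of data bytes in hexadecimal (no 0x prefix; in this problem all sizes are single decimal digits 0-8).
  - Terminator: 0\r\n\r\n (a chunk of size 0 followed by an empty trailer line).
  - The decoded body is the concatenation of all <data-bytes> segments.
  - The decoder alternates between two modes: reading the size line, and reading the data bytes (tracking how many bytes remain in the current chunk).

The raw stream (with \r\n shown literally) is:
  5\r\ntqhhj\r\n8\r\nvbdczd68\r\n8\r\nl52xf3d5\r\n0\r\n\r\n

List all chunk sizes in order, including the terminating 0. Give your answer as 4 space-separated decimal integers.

Answer: 5 8 8 0

Derivation:
Chunk 1: stream[0..1]='5' size=0x5=5, data at stream[3..8]='tqhhj' -> body[0..5], body so far='tqhhj'
Chunk 2: stream[10..11]='8' size=0x8=8, data at stream[13..21]='vbdczd68' -> body[5..13], body so far='tqhhjvbdczd68'
Chunk 3: stream[23..24]='8' size=0x8=8, data at stream[26..34]='l52xf3d5' -> body[13..21], body so far='tqhhjvbdczd68l52xf3d5'
Chunk 4: stream[36..37]='0' size=0 (terminator). Final body='tqhhjvbdczd68l52xf3d5' (21 bytes)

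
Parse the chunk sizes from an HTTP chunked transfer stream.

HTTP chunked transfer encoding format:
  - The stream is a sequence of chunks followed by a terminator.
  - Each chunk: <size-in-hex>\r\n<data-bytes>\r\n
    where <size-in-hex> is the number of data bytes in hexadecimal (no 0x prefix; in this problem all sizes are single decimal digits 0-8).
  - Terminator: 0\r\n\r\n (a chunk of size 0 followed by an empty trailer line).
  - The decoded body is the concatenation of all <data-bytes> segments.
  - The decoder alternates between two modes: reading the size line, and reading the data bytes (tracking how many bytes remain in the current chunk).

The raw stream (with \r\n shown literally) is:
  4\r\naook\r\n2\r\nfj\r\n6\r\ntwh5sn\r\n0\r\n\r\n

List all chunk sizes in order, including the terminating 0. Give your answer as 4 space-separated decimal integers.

Answer: 4 2 6 0

Derivation:
Chunk 1: stream[0..1]='4' size=0x4=4, data at stream[3..7]='aook' -> body[0..4], body so far='aook'
Chunk 2: stream[9..10]='2' size=0x2=2, data at stream[12..14]='fj' -> body[4..6], body so far='aookfj'
Chunk 3: stream[16..17]='6' size=0x6=6, data at stream[19..25]='twh5sn' -> body[6..12], body so far='aookfjtwh5sn'
Chunk 4: stream[27..28]='0' size=0 (terminator). Final body='aookfjtwh5sn' (12 bytes)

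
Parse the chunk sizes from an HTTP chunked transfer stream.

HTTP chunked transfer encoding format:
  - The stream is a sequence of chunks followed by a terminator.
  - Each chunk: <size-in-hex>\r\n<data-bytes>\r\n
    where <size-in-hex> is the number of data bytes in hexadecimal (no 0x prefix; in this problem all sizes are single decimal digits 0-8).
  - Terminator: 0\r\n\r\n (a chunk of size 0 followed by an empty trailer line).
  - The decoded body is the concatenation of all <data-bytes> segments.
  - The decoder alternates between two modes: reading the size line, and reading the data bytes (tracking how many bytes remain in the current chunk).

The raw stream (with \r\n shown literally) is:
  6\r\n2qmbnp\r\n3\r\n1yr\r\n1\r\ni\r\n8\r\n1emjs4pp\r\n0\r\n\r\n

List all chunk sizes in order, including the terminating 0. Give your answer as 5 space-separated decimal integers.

Chunk 1: stream[0..1]='6' size=0x6=6, data at stream[3..9]='2qmbnp' -> body[0..6], body so far='2qmbnp'
Chunk 2: stream[11..12]='3' size=0x3=3, data at stream[14..17]='1yr' -> body[6..9], body so far='2qmbnp1yr'
Chunk 3: stream[19..20]='1' size=0x1=1, data at stream[22..23]='i' -> body[9..10], body so far='2qmbnp1yri'
Chunk 4: stream[25..26]='8' size=0x8=8, data at stream[28..36]='1emjs4pp' -> body[10..18], body so far='2qmbnp1yri1emjs4pp'
Chunk 5: stream[38..39]='0' size=0 (terminator). Final body='2qmbnp1yri1emjs4pp' (18 bytes)

Answer: 6 3 1 8 0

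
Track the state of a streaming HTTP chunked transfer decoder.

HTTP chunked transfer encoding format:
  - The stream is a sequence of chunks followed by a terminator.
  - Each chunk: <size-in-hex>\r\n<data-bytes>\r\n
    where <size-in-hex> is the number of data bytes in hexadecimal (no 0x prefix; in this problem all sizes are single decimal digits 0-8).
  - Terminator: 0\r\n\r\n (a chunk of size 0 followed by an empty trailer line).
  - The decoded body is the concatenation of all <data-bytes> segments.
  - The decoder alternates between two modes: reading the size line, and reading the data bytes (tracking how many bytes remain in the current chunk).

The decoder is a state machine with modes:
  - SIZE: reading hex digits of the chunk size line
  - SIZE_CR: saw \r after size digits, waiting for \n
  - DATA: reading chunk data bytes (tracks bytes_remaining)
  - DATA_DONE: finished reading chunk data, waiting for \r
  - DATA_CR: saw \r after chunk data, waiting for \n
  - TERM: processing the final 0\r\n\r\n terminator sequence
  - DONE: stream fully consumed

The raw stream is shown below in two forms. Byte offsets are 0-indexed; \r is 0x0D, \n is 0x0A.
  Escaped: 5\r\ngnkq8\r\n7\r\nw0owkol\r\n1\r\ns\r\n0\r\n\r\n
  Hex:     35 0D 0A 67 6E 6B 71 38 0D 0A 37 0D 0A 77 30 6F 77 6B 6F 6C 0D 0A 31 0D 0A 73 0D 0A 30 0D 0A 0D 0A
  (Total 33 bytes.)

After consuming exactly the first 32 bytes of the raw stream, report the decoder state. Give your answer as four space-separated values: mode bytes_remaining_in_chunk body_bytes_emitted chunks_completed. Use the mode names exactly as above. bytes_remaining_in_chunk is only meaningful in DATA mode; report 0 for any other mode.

Byte 0 = '5': mode=SIZE remaining=0 emitted=0 chunks_done=0
Byte 1 = 0x0D: mode=SIZE_CR remaining=0 emitted=0 chunks_done=0
Byte 2 = 0x0A: mode=DATA remaining=5 emitted=0 chunks_done=0
Byte 3 = 'g': mode=DATA remaining=4 emitted=1 chunks_done=0
Byte 4 = 'n': mode=DATA remaining=3 emitted=2 chunks_done=0
Byte 5 = 'k': mode=DATA remaining=2 emitted=3 chunks_done=0
Byte 6 = 'q': mode=DATA remaining=1 emitted=4 chunks_done=0
Byte 7 = '8': mode=DATA_DONE remaining=0 emitted=5 chunks_done=0
Byte 8 = 0x0D: mode=DATA_CR remaining=0 emitted=5 chunks_done=0
Byte 9 = 0x0A: mode=SIZE remaining=0 emitted=5 chunks_done=1
Byte 10 = '7': mode=SIZE remaining=0 emitted=5 chunks_done=1
Byte 11 = 0x0D: mode=SIZE_CR remaining=0 emitted=5 chunks_done=1
Byte 12 = 0x0A: mode=DATA remaining=7 emitted=5 chunks_done=1
Byte 13 = 'w': mode=DATA remaining=6 emitted=6 chunks_done=1
Byte 14 = '0': mode=DATA remaining=5 emitted=7 chunks_done=1
Byte 15 = 'o': mode=DATA remaining=4 emitted=8 chunks_done=1
Byte 16 = 'w': mode=DATA remaining=3 emitted=9 chunks_done=1
Byte 17 = 'k': mode=DATA remaining=2 emitted=10 chunks_done=1
Byte 18 = 'o': mode=DATA remaining=1 emitted=11 chunks_done=1
Byte 19 = 'l': mode=DATA_DONE remaining=0 emitted=12 chunks_done=1
Byte 20 = 0x0D: mode=DATA_CR remaining=0 emitted=12 chunks_done=1
Byte 21 = 0x0A: mode=SIZE remaining=0 emitted=12 chunks_done=2
Byte 22 = '1': mode=SIZE remaining=0 emitted=12 chunks_done=2
Byte 23 = 0x0D: mode=SIZE_CR remaining=0 emitted=12 chunks_done=2
Byte 24 = 0x0A: mode=DATA remaining=1 emitted=12 chunks_done=2
Byte 25 = 's': mode=DATA_DONE remaining=0 emitted=13 chunks_done=2
Byte 26 = 0x0D: mode=DATA_CR remaining=0 emitted=13 chunks_done=2
Byte 27 = 0x0A: mode=SIZE remaining=0 emitted=13 chunks_done=3
Byte 28 = '0': mode=SIZE remaining=0 emitted=13 chunks_done=3
Byte 29 = 0x0D: mode=SIZE_CR remaining=0 emitted=13 chunks_done=3
Byte 30 = 0x0A: mode=TERM remaining=0 emitted=13 chunks_done=3
Byte 31 = 0x0D: mode=TERM remaining=0 emitted=13 chunks_done=3

Answer: TERM 0 13 3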